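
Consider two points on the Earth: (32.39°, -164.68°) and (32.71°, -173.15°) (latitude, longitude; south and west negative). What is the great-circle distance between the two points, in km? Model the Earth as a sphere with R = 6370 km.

Haversine: a = sin²(Δφ/2)+cos φ₁ cos φ₂ sin²(Δλ/2) = 0.00388;  σ = 2·atan2(√a,√(1−a))
σ = 7.145° → d = Rσ = 6370·0.12470 = 794 km

794 km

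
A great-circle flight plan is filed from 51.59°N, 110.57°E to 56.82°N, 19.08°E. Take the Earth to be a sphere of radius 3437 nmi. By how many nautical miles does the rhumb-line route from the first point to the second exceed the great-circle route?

Great circle: cos σ = sin φ₁ sin φ₂ + cos φ₁ cos φ₂ cos Δλ,  σ = 0.8672 rad → d_gc = 2980.5 nmi
Rhumb line: Δψ = +0.1563, q = Δφ/Δψ = 0.5839, d_rh = R√(Δφ²+q²Δλ²) = 3219.9 nmi
Excess = 3219.9 − 2980.5 = 239.4 ≈ 239 nmi

239 nmi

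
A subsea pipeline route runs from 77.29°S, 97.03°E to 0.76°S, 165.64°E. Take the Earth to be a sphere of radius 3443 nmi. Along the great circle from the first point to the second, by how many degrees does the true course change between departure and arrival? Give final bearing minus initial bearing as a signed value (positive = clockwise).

-57.4°

At departure: θ₁ = atan2(sin Δλ cos φ₂, cos φ₁ sin φ₂ − sin φ₁ cos φ₂ cos Δλ) = 69.25°
At arrival: θ₂ = atan2(sin Δλ cos φ₁, −cos φ₂ sin φ₁ + sin φ₂ cos φ₁ cos Δλ) = 11.87°
Δθ = θ₂ − θ₁ = -57.4°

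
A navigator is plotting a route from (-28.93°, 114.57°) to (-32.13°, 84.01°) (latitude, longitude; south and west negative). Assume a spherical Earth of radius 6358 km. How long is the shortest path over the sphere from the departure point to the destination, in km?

2933 km

cos σ = sin φ₁ sin φ₂ + cos φ₁ cos φ₂ cos Δλ
      = sin(-28.93°)sin(-32.13°) + cos(-28.93°)cos(-32.13°)cos(-30.56°) = 0.8955
σ = 26.428° → d = Rσ = 6358·0.46126 = 2933 km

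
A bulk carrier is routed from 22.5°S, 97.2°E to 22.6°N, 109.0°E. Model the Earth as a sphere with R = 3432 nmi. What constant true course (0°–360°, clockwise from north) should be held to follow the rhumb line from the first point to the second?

14.3°

Meridional parts: M(φ₁)=-0.4032, M(φ₂)=+0.4051 → ΔM = +0.8083;  Δλ = +0.2059 rad
tan C = Δλ / ΔM = +0.2548 → C = 14.29°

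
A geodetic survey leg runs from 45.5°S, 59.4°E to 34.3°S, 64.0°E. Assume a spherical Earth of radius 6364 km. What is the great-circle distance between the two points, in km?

1304 km

Haversine: a = sin²(Δφ/2)+cos φ₁ cos φ₂ sin²(Δλ/2) = 0.01045;  σ = 2·atan2(√a,√(1−a))
σ = 11.737° → d = Rσ = 6364·0.20486 = 1304 km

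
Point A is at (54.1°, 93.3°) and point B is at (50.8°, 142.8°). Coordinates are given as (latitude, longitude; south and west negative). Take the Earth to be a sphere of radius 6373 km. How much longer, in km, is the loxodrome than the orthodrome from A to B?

67 km

Great circle: cos σ = sin φ₁ sin φ₂ + cos φ₁ cos φ₂ cos Δλ,  σ = 0.5188 rad → d_gc = 3306.2 km
Rhumb line: Δψ = -0.0946, q = Δφ/Δψ = 0.6091, d_rh = R√(Δφ²+q²Δλ²) = 3373.6 km
Excess = 3373.6 − 3306.2 = 67.4 ≈ 67 km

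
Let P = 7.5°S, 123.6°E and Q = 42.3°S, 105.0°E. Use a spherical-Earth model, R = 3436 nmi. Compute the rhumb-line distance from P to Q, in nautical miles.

Δψ = ln[tan(π/4+φ₂/2)/tan(π/4+φ₁/2)] = -0.6850;  Δφ = -0.6074 rad,  Δλ = -0.3246 rad
q = Δφ/Δψ = 0.8867
d = R·√(Δφ² + q²Δλ²) = 3436·0.67214 = 2309 nmi

2309 nmi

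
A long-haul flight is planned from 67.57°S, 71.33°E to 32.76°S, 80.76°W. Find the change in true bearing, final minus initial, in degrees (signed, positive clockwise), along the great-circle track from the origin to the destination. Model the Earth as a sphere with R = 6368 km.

+145.7°

At departure: θ₁ = atan2(sin Δλ cos φ₂, cos φ₁ sin φ₂ − sin φ₁ cos φ₂ cos Δλ) = 203.78°
At arrival: θ₂ = atan2(sin Δλ cos φ₁, −cos φ₂ sin φ₁ + sin φ₂ cos φ₁ cos Δλ) = 349.46°
Δθ = θ₂ − θ₁ = +145.7°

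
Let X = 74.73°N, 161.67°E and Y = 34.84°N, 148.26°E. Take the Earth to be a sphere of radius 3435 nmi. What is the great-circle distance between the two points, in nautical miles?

Haversine: a = sin²(Δφ/2)+cos φ₁ cos φ₂ sin²(Δλ/2) = 0.11931;  σ = 2·atan2(√a,√(1−a))
σ = 40.414° → d = Rσ = 3435·0.70535 = 2423 nmi

2423 nmi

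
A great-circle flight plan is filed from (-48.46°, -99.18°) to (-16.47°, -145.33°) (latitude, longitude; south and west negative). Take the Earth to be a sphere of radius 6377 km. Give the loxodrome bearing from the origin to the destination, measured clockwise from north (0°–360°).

Meridional parts: M(φ₁)=-0.9695, M(φ₂)=-0.2915 → ΔM = +0.6780;  Δλ = -0.8055 rad
tan C = Δλ / ΔM = -1.1880 → C = 310.09°

310.1°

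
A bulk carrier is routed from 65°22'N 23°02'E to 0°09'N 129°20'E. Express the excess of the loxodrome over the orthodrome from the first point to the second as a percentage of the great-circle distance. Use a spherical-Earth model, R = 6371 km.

6.6%

Great circle: σ = 1.6857 rad → d_gc = Rσ = 10739.3 km
Rhumb: Δφ = -1.1382, Δλ = +1.8553, Δψ = -1.5191, q = Δφ/Δψ = 0.7493 → d_rh = R√(Δφ²+q²Δλ²) = 11446.8 km
Excess = (11446.8 − 10739.3) / 10739.3 = 707.5 / 10739.3 = 6.59% ≈ 6.6%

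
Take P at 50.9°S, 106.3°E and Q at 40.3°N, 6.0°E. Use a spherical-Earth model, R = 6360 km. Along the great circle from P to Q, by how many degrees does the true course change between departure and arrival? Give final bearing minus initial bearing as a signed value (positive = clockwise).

Initial bearing θ₁ = atan2(sin Δλ cos φ₂, cos φ₁ sin φ₂ − sin φ₁ cos φ₂ cos Δλ) = 291.93°
Final bearing θ₂ = (initial bearing from the destination back to the start) + 180° = 309.91°
Δθ = θ₂ − θ₁ = +18.0°

+18.0°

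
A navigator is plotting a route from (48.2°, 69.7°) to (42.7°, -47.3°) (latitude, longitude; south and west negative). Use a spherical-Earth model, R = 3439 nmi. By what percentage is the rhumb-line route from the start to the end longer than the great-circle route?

11.7%

Great circle: σ = 1.2837 rad → d_gc = Rσ = 4414.6 nmi
Rhumb: Δφ = -0.0960, Δλ = -2.0420, Δψ = -0.1370, q = Δφ/Δψ = 0.7007 → d_rh = R√(Δφ²+q²Δλ²) = 4931.8 nmi
Excess = (4931.8 − 4414.6) / 4414.6 = 517.2 / 4414.6 = 11.72% ≈ 11.7%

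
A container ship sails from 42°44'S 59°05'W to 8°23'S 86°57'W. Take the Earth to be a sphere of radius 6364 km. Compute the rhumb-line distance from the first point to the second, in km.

4692 km

Δψ = ln[tan(π/4+φ₂/2)/tan(π/4+φ₁/2)] = +0.6796;  Δφ = +0.5995 rad,  Δλ = -0.4864 rad
q = Δφ/Δψ = 0.8821
d = R·√(Δφ² + q²Δλ²) = 6364·0.73722 = 4692 km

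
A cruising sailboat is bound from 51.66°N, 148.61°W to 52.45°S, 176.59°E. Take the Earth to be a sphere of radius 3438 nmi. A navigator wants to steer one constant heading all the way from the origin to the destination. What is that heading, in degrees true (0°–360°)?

195.9°

Meridional parts: M(φ₁)=+1.0566, M(φ₂)=-1.0790 → ΔM = -2.1355;  Δλ = -0.6074 rad
tan C = Δλ / ΔM = +0.2844 → C = 195.88°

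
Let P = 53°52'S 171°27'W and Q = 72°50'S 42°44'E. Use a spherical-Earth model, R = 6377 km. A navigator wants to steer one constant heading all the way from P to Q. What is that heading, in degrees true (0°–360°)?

Δψ = ln[tan(π/4+φ₂/2)/tan(π/4+φ₁/2)] = -0.7707
Δλ = -2.5450 rad (taken the short way round)
course = atan2(Δλ, Δψ) = 253.15°

253.2°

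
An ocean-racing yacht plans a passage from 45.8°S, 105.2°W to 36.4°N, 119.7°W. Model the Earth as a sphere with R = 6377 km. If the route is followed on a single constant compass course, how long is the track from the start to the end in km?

9265 km

Rhumb course C = atan2(Δλ, Δψ) with Δψ = ln[tan(π/4+φ₂/2)/tan(π/4+φ₁/2)] = +1.5842, Δλ = -0.2531 → C = 350.92°
d = R·|Δφ| / |cos C| = 6377·1.43466 / 0.98748 = 9265 km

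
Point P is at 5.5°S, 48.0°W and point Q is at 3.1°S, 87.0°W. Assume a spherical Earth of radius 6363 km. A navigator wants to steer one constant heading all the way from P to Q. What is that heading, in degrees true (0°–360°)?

Meridional parts: M(φ₁)=-0.0961, M(φ₂)=-0.0541 → ΔM = +0.0420;  Δλ = -0.6807 rad
tan C = Δλ / ΔM = -16.2031 → C = 273.53°

273.5°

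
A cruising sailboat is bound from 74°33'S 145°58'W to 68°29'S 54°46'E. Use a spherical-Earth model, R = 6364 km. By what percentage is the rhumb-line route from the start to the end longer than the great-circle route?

38.6%

Great circle: σ = 0.6346 rad → d_gc = Rσ = 4038.5 km
Rhumb: Δφ = +0.1059, Δλ = -2.7797, Δψ = +0.3370, q = Δφ/Δψ = 0.3142 → d_rh = R√(Δφ²+q²Δλ²) = 5599.1 km
Excess = (5599.1 − 4038.5) / 4038.5 = 1560.6 / 4038.5 = 38.64% ≈ 38.6%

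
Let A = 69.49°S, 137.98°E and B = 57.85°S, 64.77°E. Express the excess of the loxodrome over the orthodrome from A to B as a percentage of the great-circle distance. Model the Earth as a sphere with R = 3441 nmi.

Great circle: σ = 0.5608 rad → d_gc = Rσ = 1929.6 nmi
Rhumb: Δφ = +0.2032, Δλ = -1.2778, Δψ = +0.4655, q = Δφ/Δψ = 0.4365 → d_rh = R√(Δφ²+q²Δλ²) = 2042.3 nmi
Excess = (2042.3 − 1929.6) / 1929.6 = 112.7 / 1929.6 = 5.84% ≈ 5.8%

5.8%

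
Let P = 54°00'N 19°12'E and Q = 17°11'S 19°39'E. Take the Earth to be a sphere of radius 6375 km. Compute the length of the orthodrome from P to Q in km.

cos σ = sin φ₁ sin φ₂ + cos φ₁ cos φ₂ cos Δλ
      = sin(54.00°)sin(-17.18°) + cos(54.00°)cos(-17.18°)cos(0.45°) = 0.3225
σ = 71.184° → d = Rσ = 6375·1.24240 = 7920 km

7920 km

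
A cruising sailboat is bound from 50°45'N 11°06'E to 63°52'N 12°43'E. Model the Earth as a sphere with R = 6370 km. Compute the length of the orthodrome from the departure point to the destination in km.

cos σ = sin φ₁ sin φ₂ + cos φ₁ cos φ₂ cos Δλ
      = sin(50.75°)sin(63.87°) + cos(50.75°)cos(63.87°)cos(1.62°) = 0.9738
σ = 13.145° → d = Rσ = 6370·0.22942 = 1461 km

1461 km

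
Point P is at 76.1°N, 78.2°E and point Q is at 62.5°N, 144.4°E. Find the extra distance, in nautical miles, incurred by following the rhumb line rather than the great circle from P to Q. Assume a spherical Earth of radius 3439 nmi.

76 nmi

Great circle: cos σ = sin φ₁ sin φ₂ + cos φ₁ cos φ₂ cos Δλ,  σ = 0.4375 rad → d_gc = 1504.7 nmi
Rhumb line: Δψ = -0.6968, q = Δφ/Δψ = 0.3406, d_rh = R√(Δφ²+q²Δλ²) = 1580.6 nmi
Excess = 1580.6 − 1504.7 = 75.9 ≈ 76 nmi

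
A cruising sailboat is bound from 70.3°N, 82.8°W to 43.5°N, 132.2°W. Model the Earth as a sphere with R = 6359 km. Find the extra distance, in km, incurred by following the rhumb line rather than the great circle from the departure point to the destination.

Great circle: cos σ = sin φ₁ sin φ₂ + cos φ₁ cos φ₂ cos Δλ,  σ = 0.6314 rad → d_gc = 4015.2 km
Rhumb line: Δψ = -0.9060, q = Δφ/Δψ = 0.5163, d_rh = R√(Δφ²+q²Δλ²) = 4106.0 km
Excess = 4106.0 − 4015.2 = 90.8 ≈ 91 km

91 km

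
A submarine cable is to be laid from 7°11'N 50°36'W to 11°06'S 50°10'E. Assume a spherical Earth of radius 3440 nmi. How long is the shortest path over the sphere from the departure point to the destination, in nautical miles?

Haversine: a = sin²(Δφ/2)+cos φ₁ cos φ₂ sin²(Δλ/2) = 0.60298;  σ = 2·atan2(√a,√(1−a))
σ = 101.885° → d = Rσ = 3440·1.77823 = 6117 nmi

6117 nmi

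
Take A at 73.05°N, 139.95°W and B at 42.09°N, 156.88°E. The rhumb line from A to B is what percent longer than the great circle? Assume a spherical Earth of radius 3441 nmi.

3.8%

Great circle: σ = 0.7395 rad → d_gc = Rσ = 2544.5 nmi
Rhumb: Δφ = -0.5404, Δλ = -1.1025, Δψ = -1.0925, q = Δφ/Δψ = 0.4946 → d_rh = R√(Δφ²+q²Δλ²) = 2641.6 nmi
Excess = (2641.6 − 2544.5) / 2544.5 = 97.1 / 2544.5 = 3.82% ≈ 3.8%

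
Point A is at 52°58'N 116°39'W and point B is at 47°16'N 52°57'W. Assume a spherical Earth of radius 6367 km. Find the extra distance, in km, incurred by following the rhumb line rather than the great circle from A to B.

Great circle: cos σ = sin φ₁ sin φ₂ + cos φ₁ cos φ₂ cos Δλ,  σ = 0.6960 rad → d_gc = 4431.2 km
Rhumb line: Δψ = -0.1554, q = Δφ/Δψ = 0.6402, d_rh = R√(Δφ²+q²Δλ²) = 4575.8 km
Excess = 4575.8 − 4431.2 = 144.6 ≈ 145 km

145 km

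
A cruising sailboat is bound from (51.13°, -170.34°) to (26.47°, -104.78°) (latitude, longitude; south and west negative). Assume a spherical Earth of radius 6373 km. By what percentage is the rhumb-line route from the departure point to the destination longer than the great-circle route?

2.4%

Great circle: σ = 0.9527 rad → d_gc = Rσ = 6071.8 km
Rhumb: Δφ = -0.4304, Δλ = +1.1442, Δψ = -0.5624, q = Δφ/Δψ = 0.7653 → d_rh = R√(Δφ²+q²Δλ²) = 6218.5 km
Excess = (6218.5 − 6071.8) / 6071.8 = 146.7 / 6071.8 = 2.42% ≈ 2.4%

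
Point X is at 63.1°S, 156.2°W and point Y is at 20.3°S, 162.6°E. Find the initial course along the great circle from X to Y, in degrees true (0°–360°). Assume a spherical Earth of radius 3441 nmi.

N = sin Δλ·cos φ₂ = -0.6178;  D = cos φ₁ sin φ₂ − sin φ₁ cos φ₂ cos Δλ = +0.4724
initial course = atan2(N, D) = 307.40°

307.4°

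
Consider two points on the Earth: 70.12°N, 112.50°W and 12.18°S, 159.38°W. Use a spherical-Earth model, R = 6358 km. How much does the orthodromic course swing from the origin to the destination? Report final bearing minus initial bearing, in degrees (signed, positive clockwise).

Initial bearing θ₁ = atan2(sin Δλ cos φ₂, cos φ₁ sin φ₂ − sin φ₁ cos φ₂ cos Δλ) = 225.54°
Final bearing θ₂ = (initial bearing from the destination back to the start) + 180° = 194.38°
Δθ = θ₂ − θ₁ = -31.2°

-31.2°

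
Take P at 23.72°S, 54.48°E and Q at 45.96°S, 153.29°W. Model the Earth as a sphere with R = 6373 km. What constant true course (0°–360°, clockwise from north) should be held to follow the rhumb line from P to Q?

100.2°

Meridional parts: M(φ₁)=-0.4264, M(φ₂)=-0.9053 → ΔM = -0.4789;  Δλ = +2.6569 rad
tan C = Δλ / ΔM = -5.5477 → C = 100.22°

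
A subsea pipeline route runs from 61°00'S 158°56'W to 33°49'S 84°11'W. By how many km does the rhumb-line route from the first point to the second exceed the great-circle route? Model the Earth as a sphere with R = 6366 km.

259 km

Great circle: cos σ = sin φ₁ sin φ₂ + cos φ₁ cos φ₂ cos Δλ,  σ = 0.9364 rad → d_gc = 5961.0 km
Rhumb line: Δψ = +0.7246, q = Δφ/Δψ = 0.6548, d_rh = R√(Δφ²+q²Δλ²) = 6220.4 km
Excess = 6220.4 − 5961.0 = 259.4 ≈ 259 km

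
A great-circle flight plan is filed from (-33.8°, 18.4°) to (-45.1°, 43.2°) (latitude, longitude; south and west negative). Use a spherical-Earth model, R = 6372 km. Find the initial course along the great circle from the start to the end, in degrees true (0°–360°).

128.1°

N = sin Δλ·cos φ₂ = +0.2961;  D = cos φ₁ sin φ₂ − sin φ₁ cos φ₂ cos Δλ = -0.2322
initial course = atan2(N, D) = 128.10°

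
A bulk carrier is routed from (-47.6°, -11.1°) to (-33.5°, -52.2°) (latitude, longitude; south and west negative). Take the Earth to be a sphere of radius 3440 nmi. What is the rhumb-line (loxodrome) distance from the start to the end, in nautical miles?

Rhumb course C = atan2(Δλ, Δψ) with Δψ = ln[tan(π/4+φ₂/2)/tan(π/4+φ₁/2)] = +0.3259, Δλ = -0.7173 → C = 294.43°
d = R·|Δφ| / |cos C| = 3440·0.24609 / 0.41365 = 2047 nmi

2047 nmi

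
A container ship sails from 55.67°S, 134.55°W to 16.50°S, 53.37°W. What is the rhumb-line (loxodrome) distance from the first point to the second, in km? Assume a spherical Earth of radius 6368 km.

8233 km

Rhumb course C = atan2(Δλ, Δψ) with Δψ = ln[tan(π/4+φ₂/2)/tan(π/4+φ₁/2)] = +0.8828, Δλ = +1.4169 → C = 58.08°
d = R·|Δφ| / |cos C| = 6368·0.68365 / 0.52880 = 8233 km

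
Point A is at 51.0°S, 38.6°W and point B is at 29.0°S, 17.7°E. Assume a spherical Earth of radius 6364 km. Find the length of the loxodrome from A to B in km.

Δψ = ln[tan(π/4+φ₂/2)/tan(π/4+φ₁/2)] = +0.5089;  Δφ = +0.3840 rad,  Δλ = +0.9826 rad
q = Δφ/Δψ = 0.7546
d = R·√(Δφ² + q²Δλ²) = 6364·0.83497 = 5314 km

5314 km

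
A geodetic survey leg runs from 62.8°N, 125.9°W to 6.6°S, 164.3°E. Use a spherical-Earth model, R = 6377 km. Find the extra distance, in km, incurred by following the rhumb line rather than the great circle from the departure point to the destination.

Great circle: cos σ = sin φ₁ sin φ₂ + cos φ₁ cos φ₂ cos Δλ,  σ = 1.5162 rad → d_gc = 9668.9 km
Rhumb line: Δψ = -1.5346, q = Δφ/Δψ = 0.7893, d_rh = R√(Δφ²+q²Δλ²) = 9862.3 km
Excess = 9862.3 − 9668.9 = 193.4 ≈ 193 km

193 km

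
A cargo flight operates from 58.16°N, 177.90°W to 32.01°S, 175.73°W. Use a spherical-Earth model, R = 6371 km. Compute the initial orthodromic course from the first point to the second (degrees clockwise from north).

178.2°

θ = atan2( sin Δλ·cos φ₂ ,  cos φ₁ sin φ₂ − sin φ₁ cos φ₂ cos Δλ )
  = atan2(+0.0321, -0.9995) = 178.16°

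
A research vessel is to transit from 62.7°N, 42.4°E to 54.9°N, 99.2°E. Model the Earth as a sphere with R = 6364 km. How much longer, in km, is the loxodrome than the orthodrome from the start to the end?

Great circle: cos σ = sin φ₁ sin φ₂ + cos φ₁ cos φ₂ cos Δλ,  σ = 0.5127 rad → d_gc = 3262.75 km
Rhumb line: Δψ = -0.2641, q = Δφ/Δψ = 0.5154, d_rh = R√(Δφ²+q²Δλ²) = 3365.27 km
Excess = 3365.27 − 3262.75 = 102.52 ≈ 103 km

103 km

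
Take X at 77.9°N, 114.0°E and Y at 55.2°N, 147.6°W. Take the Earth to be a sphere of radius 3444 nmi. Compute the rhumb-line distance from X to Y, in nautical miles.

2556 nmi

Rhumb course C = atan2(Δλ, Δψ) with Δψ = ln[tan(π/4+φ₂/2)/tan(π/4+φ₁/2)] = -1.0841, Δλ = +1.7174 → C = 122.26°
d = R·|Δφ| / |cos C| = 3444·0.39619 / 0.53379 = 2556 nmi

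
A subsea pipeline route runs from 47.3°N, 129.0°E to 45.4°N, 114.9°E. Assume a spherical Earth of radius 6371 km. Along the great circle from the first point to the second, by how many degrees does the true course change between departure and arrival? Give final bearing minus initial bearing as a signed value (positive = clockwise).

Initial bearing θ₁ = atan2(sin Δλ cos φ₂, cos φ₁ sin φ₂ − sin φ₁ cos φ₂ cos Δλ) = 264.12°
Final bearing θ₂ = (initial bearing from the destination back to the start) + 180° = 253.89°
Δθ = θ₂ − θ₁ = -10.2°

-10.2°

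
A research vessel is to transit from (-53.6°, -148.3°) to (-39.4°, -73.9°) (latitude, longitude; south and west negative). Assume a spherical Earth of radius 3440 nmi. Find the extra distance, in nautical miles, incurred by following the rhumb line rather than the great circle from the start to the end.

126 nmi

Great circle: cos σ = sin φ₁ sin φ₂ + cos φ₁ cos φ₂ cos Δλ,  σ = 0.8838 rad → d_gc = 3040.3 nmi
Rhumb line: Δψ = +0.3631, q = Δφ/Δψ = 0.6826, d_rh = R√(Δφ²+q²Δλ²) = 3166.2 nmi
Excess = 3166.2 − 3040.3 = 125.9 ≈ 126 nmi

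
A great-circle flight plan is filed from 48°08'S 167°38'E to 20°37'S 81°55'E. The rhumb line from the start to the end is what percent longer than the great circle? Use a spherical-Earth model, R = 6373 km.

Great circle: σ = 1.2568 rad → d_gc = Rσ = 8009.5 km
Rhumb: Δφ = +0.4803, Δλ = -1.4960, Δψ = +0.5931, q = Δφ/Δψ = 0.8097 → d_rh = R√(Δφ²+q²Δλ²) = 8304.9 km
Excess = (8304.9 − 8009.5) / 8009.5 = 295.4 / 8009.5 = 3.69% ≈ 3.7%

3.7%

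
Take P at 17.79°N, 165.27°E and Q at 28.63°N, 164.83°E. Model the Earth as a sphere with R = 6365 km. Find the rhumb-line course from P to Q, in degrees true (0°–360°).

357.9°

Δψ = ln[tan(π/4+φ₂/2)/tan(π/4+φ₁/2)] = +0.2063
Δλ = -0.0077 rad (taken the short way round)
course = atan2(Δλ, Δψ) = 357.87°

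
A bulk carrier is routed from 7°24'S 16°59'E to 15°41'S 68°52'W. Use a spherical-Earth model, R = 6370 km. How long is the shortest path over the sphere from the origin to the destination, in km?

9343 km

Haversine: a = sin²(Δφ/2)+cos φ₁ cos φ₂ sin²(Δλ/2) = 0.44805;  σ = 2·atan2(√a,√(1−a))
σ = 84.036° → d = Rσ = 6370·1.46670 = 9343 km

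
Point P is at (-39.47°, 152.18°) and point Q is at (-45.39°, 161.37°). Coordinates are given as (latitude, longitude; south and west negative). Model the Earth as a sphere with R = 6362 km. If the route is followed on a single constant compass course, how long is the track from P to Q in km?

Δψ = ln[tan(π/4+φ₂/2)/tan(π/4+φ₁/2)] = -0.1402;  Δφ = -0.1033 rad,  Δλ = +0.1604 rad
q = Δφ/Δψ = 0.7372
d = R·√(Δφ² + q²Δλ²) = 6362·0.15703 = 999 km

999 km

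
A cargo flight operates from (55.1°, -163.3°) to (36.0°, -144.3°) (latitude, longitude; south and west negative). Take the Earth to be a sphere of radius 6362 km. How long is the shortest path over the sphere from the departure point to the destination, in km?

cos σ = sin φ₁ sin φ₂ + cos φ₁ cos φ₂ cos Δλ
      = sin(55.10°)sin(36.00°) + cos(55.10°)cos(36.00°)cos(19.00°) = 0.9197
σ = 23.113° → d = Rσ = 6362·0.40340 = 2566 km

2566 km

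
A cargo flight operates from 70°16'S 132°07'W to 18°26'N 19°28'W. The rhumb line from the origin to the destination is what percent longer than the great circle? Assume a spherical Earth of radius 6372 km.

Great circle: σ = 2.0053 rad → d_gc = Rσ = 12778.0 km
Rhumb: Δφ = +1.5481, Δλ = +1.9661, Δψ = +2.0765, q = Δφ/Δψ = 0.7455 → d_rh = R√(Δφ²+q²Δλ²) = 13584.7 km
Excess = (13584.7 − 12778.0) / 12778.0 = 806.7 / 12778.0 = 6.31% ≈ 6.3%

6.3%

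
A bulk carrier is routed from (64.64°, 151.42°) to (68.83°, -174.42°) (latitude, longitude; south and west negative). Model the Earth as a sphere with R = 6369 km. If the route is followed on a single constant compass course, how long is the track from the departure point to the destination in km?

Rhumb course C = atan2(Δλ, Δψ) with Δψ = ln[tan(π/4+φ₂/2)/tan(π/4+φ₁/2)] = +0.1856, Δλ = +0.5962 → C = 72.71°
d = R·|Δφ| / |cos C| = 6369·0.07313 / 0.29728 = 1567 km

1567 km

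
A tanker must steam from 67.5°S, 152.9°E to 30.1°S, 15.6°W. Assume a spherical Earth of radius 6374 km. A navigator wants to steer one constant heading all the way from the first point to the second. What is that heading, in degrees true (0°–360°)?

289.9°

Meridional parts: M(φ₁)=-1.6149, M(φ₂)=-0.5513 → ΔM = +1.0636;  Δλ = -2.9409 rad
tan C = Δλ / ΔM = -2.7651 → C = 289.88°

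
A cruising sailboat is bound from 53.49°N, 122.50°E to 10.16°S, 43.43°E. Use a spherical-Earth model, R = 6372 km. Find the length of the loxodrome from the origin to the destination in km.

Δψ = ln[tan(π/4+φ₂/2)/tan(π/4+φ₁/2)] = -1.2874;  Δφ = -1.1109 rad,  Δλ = -1.3800 rad
q = Δφ/Δψ = 0.8629
d = R·√(Δφ² + q²Δλ²) = 6372·1.62856 = 10377 km

10377 km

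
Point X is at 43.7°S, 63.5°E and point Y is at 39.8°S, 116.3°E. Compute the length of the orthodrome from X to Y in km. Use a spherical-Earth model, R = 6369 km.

4326 km

Haversine: a = sin²(Δφ/2)+cos φ₁ cos φ₂ sin²(Δλ/2) = 0.11097;  σ = 2·atan2(√a,√(1−a))
σ = 38.917° → d = Rσ = 6369·0.67922 = 4326 km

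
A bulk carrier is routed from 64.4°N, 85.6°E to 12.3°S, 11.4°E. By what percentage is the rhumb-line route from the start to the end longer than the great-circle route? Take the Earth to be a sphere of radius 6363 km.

2.1%

Great circle: σ = 1.6480 rad → d_gc = Rσ = 10486.5 km
Rhumb: Δφ = -1.3387, Δλ = -1.2950, Δψ = -1.6983, q = Δφ/Δψ = 0.7882 → d_rh = R√(Δφ²+q²Δλ²) = 10711.9 km
Excess = (10711.9 − 10486.5) / 10486.5 = 225.4 / 10486.5 = 2.149% ≈ 2.1%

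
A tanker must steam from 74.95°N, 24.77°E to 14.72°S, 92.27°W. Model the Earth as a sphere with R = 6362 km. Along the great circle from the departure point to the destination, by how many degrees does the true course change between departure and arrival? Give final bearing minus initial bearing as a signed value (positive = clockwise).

-98.3°

Initial bearing θ₁ = atan2(sin Δλ cos φ₂, cos φ₁ sin φ₂ − sin φ₁ cos φ₂ cos Δλ) = 292.60°
Final bearing θ₂ = (initial bearing from the destination back to the start) + 180° = 194.35°
Δθ = θ₂ − θ₁ = -98.3°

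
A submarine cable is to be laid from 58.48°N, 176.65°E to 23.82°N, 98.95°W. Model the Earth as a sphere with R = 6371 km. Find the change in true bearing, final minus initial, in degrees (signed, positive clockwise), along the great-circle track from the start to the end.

At departure: θ₁ = atan2(sin Δλ cos φ₂, cos φ₁ sin φ₂ − sin φ₁ cos φ₂ cos Δλ) = 81.56°
At arrival: θ₂ = atan2(sin Δλ cos φ₁, −cos φ₂ sin φ₁ + sin φ₂ cos φ₁ cos Δλ) = 145.58°
Δθ = θ₂ − θ₁ = +64.0°

+64.0°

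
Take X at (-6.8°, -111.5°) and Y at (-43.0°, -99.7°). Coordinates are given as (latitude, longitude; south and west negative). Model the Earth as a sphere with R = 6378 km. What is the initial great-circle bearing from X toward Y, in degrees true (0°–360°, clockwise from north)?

N = sin Δλ·cos φ₂ = +0.1496;  D = cos φ₁ sin φ₂ − sin φ₁ cos φ₂ cos Δλ = -0.5924
initial course = atan2(N, D) = 165.83°

165.8°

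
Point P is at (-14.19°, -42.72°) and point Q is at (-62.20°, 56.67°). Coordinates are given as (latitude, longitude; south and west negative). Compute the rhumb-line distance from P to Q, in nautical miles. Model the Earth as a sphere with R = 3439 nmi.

5227 nmi

Δψ = ln[tan(π/4+φ₂/2)/tan(π/4+φ₁/2)] = -1.1462;  Δφ = -0.8379 rad,  Δλ = +1.7347 rad
q = Δφ/Δψ = 0.7310
d = R·√(Δφ² + q²Δλ²) = 3439·1.51996 = 5227 nmi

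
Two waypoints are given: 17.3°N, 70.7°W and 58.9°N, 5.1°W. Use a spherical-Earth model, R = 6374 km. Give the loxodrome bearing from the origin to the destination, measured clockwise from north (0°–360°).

49.7°

Meridional parts: M(φ₁)=+0.3066, M(φ₂)=+1.2792 → ΔM = +0.9725;  Δλ = +1.1449 rad
tan C = Δλ / ΔM = +1.1773 → C = 49.65°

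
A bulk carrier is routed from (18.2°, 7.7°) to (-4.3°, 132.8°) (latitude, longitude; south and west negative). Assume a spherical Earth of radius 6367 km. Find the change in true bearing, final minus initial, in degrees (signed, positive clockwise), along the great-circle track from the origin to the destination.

Initial bearing θ₁ = atan2(sin Δλ cos φ₂, cos φ₁ sin φ₂ − sin φ₁ cos φ₂ cos Δλ) = 82.47°
Final bearing θ₂ = (initial bearing from the destination back to the start) + 180° = 109.19°
Δθ = θ₂ − θ₁ = +26.7°

+26.7°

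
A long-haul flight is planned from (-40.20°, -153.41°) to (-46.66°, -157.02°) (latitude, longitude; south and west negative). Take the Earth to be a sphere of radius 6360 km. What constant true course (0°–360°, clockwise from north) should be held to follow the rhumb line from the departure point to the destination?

Meridional parts: M(φ₁)=-0.7675, M(φ₂)=-0.9230 → ΔM = -0.1555;  Δλ = -0.0630 rad
tan C = Δλ / ΔM = +0.4052 → C = 202.06°

202.1°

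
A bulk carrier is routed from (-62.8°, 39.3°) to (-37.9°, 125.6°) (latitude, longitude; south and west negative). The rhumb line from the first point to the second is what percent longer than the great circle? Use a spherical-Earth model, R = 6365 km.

6.5%

Great circle: σ = 0.9647 rad → d_gc = Rσ = 6140.6 km
Rhumb: Δφ = +0.4346, Δλ = +1.5062, Δψ = +0.7034, q = Δφ/Δψ = 0.6179 → d_rh = R√(Δφ²+q²Δλ²) = 6537.7 km
Excess = (6537.7 − 6140.6) / 6140.6 = 397.1 / 6140.6 = 6.47% ≈ 6.5%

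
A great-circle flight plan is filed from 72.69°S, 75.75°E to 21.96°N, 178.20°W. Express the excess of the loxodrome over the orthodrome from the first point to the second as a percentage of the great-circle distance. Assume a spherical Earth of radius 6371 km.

5.5%

Great circle: σ = 2.0190 rad → d_gc = Rσ = 12862.8 km
Rhumb: Δφ = +1.6520, Δλ = +1.8509, Δψ = +2.2755, q = Δφ/Δψ = 0.7260 → d_rh = R√(Δφ²+q²Δλ²) = 13566.8 km
Excess = (13566.8 − 12862.8) / 12862.8 = 704.0 / 12862.8 = 5.47% ≈ 5.5%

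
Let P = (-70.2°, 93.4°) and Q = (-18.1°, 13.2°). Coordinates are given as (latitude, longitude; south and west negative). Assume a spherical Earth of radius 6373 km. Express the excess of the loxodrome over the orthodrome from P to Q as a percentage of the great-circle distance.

Great circle: σ = 1.2163 rad → d_gc = Rσ = 7751.5 km
Rhumb: Δφ = +0.9093, Δλ = -1.3998, Δψ = +1.4244, q = Δφ/Δψ = 0.6384 → d_rh = R√(Δφ²+q²Δλ²) = 8124.9 km
Excess = (8124.9 − 7751.5) / 7751.5 = 373.4 / 7751.5 = 4.82% ≈ 4.8%

4.8%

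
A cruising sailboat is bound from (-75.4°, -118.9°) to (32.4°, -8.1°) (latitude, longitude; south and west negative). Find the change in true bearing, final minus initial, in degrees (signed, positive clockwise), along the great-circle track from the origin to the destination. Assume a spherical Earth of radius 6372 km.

-84.1°

Initial bearing θ₁ = atan2(sin Δλ cos φ₂, cos φ₁ sin φ₂ − sin φ₁ cos φ₂ cos Δλ) = 101.12°
Final bearing θ₂ = (initial bearing from the destination back to the start) + 180° = 17.03°
Δθ = θ₂ − θ₁ = -84.1°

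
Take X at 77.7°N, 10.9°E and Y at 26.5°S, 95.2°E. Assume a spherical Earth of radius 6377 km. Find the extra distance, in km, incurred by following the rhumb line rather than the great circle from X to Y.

439 km

Great circle: cos σ = sin φ₁ sin φ₂ + cos φ₁ cos φ₂ cos Δλ,  σ = 2.0010 rad → d_gc = 12760.1 km
Rhumb line: Δψ = -2.7079, q = Δφ/Δψ = 0.6716, d_rh = R√(Δφ²+q²Δλ²) = 13198.8 km
Excess = 13198.8 − 12760.1 = 438.7 ≈ 439 km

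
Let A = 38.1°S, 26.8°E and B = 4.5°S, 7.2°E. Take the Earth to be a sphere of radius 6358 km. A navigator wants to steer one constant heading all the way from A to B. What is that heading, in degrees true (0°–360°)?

331.9°

Δψ = ln[tan(π/4+φ₂/2)/tan(π/4+φ₁/2)] = +0.6416
Δλ = -0.3421 rad (taken the short way round)
course = atan2(Δλ, Δψ) = 331.93°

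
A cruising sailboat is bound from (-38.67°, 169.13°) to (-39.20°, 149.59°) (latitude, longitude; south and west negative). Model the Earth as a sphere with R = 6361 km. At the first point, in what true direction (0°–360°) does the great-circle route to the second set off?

θ = atan2( sin Δλ·cos φ₂ ,  cos φ₁ sin φ₂ − sin φ₁ cos φ₂ cos Δλ )
  = atan2(-0.2592, -0.0371) = 261.85°

261.8°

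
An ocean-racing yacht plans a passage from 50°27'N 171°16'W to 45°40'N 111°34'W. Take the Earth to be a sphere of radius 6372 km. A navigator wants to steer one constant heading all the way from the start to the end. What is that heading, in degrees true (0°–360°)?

96.8°

Meridional parts: M(φ₁)=+1.0230, M(φ₂)=+0.8979 → ΔM = -0.1250;  Δλ = +1.0420 rad
tan C = Δλ / ΔM = -8.3334 → C = 96.84°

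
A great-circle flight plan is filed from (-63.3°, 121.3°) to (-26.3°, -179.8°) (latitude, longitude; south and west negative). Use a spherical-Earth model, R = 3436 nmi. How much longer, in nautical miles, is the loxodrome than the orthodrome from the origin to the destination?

Great circle: cos σ = sin φ₁ sin φ₂ + cos φ₁ cos φ₂ cos Δλ,  σ = 0.9224 rad → d_gc = 3169.4 nmi
Rhumb line: Δψ = +0.9623, q = Δφ/Δψ = 0.6710, d_rh = R√(Δφ²+q²Δλ²) = 3246.8 nmi
Excess = 3246.8 − 3169.4 = 77.4 ≈ 77 nmi

77 nmi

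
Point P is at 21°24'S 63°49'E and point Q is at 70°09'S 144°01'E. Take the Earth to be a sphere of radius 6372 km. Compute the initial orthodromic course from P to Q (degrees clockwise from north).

158.6°

θ = atan2( sin Δλ·cos φ₂ ,  cos φ₁ sin φ₂ − sin φ₁ cos φ₂ cos Δλ )
  = atan2(+0.3346, -0.8546) = 158.62°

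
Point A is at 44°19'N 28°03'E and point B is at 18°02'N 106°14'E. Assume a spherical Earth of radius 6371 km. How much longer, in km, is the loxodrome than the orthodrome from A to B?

Great circle: cos σ = sin φ₁ sin φ₂ + cos φ₁ cos φ₂ cos Δλ,  σ = 1.2072 rad → d_gc = 7691.4 km
Rhumb line: Δψ = -0.5445, q = Δφ/Δψ = 0.8424, d_rh = R√(Δφ²+q²Δλ²) = 7885.3 km
Excess = 7885.3 − 7691.4 = 193.9 ≈ 194 km

194 km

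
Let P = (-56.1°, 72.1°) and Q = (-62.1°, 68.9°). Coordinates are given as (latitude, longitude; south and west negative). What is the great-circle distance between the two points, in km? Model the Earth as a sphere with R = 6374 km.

692 km

Haversine: a = sin²(Δφ/2)+cos φ₁ cos φ₂ sin²(Δλ/2) = 0.00294;  σ = 2·atan2(√a,√(1−a))
σ = 6.219° → d = Rσ = 6374·0.10854 = 692 km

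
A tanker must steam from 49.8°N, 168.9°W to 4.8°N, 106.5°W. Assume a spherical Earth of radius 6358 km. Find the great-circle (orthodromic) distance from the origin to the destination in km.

7633 km

Haversine: a = sin²(Δφ/2)+cos φ₁ cos φ₂ sin²(Δλ/2) = 0.31905;  σ = 2·atan2(√a,√(1−a))
σ = 68.783° → d = Rσ = 6358·1.20049 = 7633 km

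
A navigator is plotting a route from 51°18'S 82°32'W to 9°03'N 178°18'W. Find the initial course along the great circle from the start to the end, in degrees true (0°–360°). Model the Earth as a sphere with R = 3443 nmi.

271.2°

θ = atan2( sin Δλ·cos φ₂ ,  cos φ₁ sin φ₂ − sin φ₁ cos φ₂ cos Δλ )
  = atan2(-0.9826, +0.0209) = 271.22°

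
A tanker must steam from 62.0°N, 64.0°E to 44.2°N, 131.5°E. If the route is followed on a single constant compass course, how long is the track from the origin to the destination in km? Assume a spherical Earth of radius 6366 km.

4842 km

Rhumb course C = atan2(Δλ, Δψ) with Δψ = ln[tan(π/4+φ₂/2)/tan(π/4+φ₁/2)] = -0.5272, Δλ = +1.1781 → C = 114.11°
d = R·|Δφ| / |cos C| = 6366·0.31067 / 0.40848 = 4842 km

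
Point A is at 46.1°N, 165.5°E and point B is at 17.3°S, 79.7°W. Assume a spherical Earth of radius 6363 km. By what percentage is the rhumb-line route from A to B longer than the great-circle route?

Great circle: σ = 2.0851 rad → d_gc = Rσ = 13267.8 km
Rhumb: Δφ = -1.1065, Δλ = +2.0036, Δψ = -1.2154, q = Δφ/Δψ = 0.9104 → d_rh = R√(Δφ²+q²Δλ²) = 13575.6 km
Excess = (13575.6 − 13267.8) / 13267.8 = 307.8 / 13267.8 = 2.32% ≈ 2.3%

2.3%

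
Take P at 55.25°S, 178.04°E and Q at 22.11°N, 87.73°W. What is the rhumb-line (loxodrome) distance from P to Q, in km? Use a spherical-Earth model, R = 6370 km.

12507 km

Rhumb course C = atan2(Δλ, Δψ) with Δψ = ln[tan(π/4+φ₂/2)/tan(π/4+φ₁/2)] = +1.5577, Δλ = +1.6446 → C = 46.55°
d = R·|Δφ| / |cos C| = 6370·1.35019 / 0.68766 = 12507 km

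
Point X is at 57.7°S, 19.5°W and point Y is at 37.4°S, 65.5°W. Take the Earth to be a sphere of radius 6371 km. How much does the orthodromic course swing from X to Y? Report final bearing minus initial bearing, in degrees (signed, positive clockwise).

Initial bearing θ₁ = atan2(sin Δλ cos φ₂, cos φ₁ sin φ₂ − sin φ₁ cos φ₂ cos Δλ) = 283.95°
Final bearing θ₂ = (initial bearing from the destination back to the start) + 180° = 319.25°
Δθ = θ₂ − θ₁ = +35.3°

+35.3°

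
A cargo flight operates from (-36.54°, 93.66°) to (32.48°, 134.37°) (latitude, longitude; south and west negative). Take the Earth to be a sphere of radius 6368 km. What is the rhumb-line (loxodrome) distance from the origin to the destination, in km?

Rhumb course C = atan2(Δλ, Δψ) with Δψ = ln[tan(π/4+φ₂/2)/tan(π/4+φ₁/2)] = +1.2859, Δλ = +0.7105 → C = 28.92°
d = R·|Δφ| / |cos C| = 6368·1.20463 / 0.87527 = 8764 km

8764 km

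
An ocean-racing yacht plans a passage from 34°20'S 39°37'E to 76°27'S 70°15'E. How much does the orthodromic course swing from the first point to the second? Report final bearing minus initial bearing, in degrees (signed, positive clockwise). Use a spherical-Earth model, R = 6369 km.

At departure: θ₁ = atan2(sin Δλ cos φ₂, cos φ₁ sin φ₂ − sin φ₁ cos φ₂ cos Δλ) = 170.17°
At arrival: θ₂ = atan2(sin Δλ cos φ₁, −cos φ₂ sin φ₁ + sin φ₂ cos φ₁ cos Δλ) = 143.01°
Δθ = θ₂ − θ₁ = -27.2°

-27.2°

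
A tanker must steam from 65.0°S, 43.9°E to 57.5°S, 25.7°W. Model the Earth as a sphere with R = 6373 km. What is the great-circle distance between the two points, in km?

Haversine: a = sin²(Δφ/2)+cos φ₁ cos φ₂ sin²(Δλ/2) = 0.07824;  σ = 2·atan2(√a,√(1−a))
σ = 32.486° → d = Rσ = 6373·0.56699 = 3613 km

3613 km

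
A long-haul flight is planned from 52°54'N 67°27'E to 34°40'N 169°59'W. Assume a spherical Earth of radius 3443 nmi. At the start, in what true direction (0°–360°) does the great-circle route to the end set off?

44.9°

θ = atan2( sin Δλ·cos φ₂ ,  cos φ₁ sin φ₂ − sin φ₁ cos φ₂ cos Δλ )
  = atan2(+0.6932, +0.6962) = 44.87°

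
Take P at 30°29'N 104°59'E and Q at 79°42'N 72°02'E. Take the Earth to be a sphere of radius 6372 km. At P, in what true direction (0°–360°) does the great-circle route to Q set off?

N = sin Δλ·cos φ₂ = -0.0973;  D = cos φ₁ sin φ₂ − sin φ₁ cos φ₂ cos Δλ = +0.7718
initial course = atan2(N, D) = 352.82°

352.8°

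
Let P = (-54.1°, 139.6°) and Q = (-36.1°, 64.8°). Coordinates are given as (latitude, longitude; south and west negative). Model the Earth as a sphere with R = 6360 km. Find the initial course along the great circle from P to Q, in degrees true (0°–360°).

257.4°

N = sin Δλ·cos φ₂ = -0.7797;  D = cos φ₁ sin φ₂ − sin φ₁ cos φ₂ cos Δλ = -0.1739
initial course = atan2(N, D) = 257.43°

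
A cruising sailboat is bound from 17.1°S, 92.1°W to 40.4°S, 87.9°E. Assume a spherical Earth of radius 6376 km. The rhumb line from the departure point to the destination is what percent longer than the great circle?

28.8%

Great circle: σ = 2.1380 rad → d_gc = Rσ = 13632.1 km
Rhumb: Δφ = -0.4067, Δλ = +3.1416, Δψ = -0.4691, q = Δφ/Δψ = 0.8670 → d_rh = R√(Δφ²+q²Δλ²) = 17558.4 km
Excess = (17558.4 − 13632.1) / 13632.1 = 3926.3 / 13632.1 = 28.80% ≈ 28.8%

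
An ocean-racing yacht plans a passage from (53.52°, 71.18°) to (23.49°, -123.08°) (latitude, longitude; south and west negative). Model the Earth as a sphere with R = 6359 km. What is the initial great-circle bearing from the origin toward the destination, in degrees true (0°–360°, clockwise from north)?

13.4°

N = sin Δλ·cos φ₂ = +0.2259;  D = cos φ₁ sin φ₂ − sin φ₁ cos φ₂ cos Δλ = +0.9517
initial course = atan2(N, D) = 13.35°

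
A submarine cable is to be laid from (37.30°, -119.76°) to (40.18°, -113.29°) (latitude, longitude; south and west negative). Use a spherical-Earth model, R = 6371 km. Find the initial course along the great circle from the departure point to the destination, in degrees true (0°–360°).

58.3°

θ = atan2( sin Δλ·cos φ₂ ,  cos φ₁ sin φ₂ − sin φ₁ cos φ₂ cos Δλ )
  = atan2(+0.0861, +0.0532) = 58.29°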